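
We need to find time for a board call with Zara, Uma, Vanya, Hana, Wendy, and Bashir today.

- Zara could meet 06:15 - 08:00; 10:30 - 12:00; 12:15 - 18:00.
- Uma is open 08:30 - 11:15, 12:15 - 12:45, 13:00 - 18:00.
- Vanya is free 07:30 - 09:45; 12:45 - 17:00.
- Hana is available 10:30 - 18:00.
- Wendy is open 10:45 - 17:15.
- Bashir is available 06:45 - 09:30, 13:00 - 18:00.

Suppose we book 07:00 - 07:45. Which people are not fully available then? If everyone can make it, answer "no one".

Zara: free for 07:00-07:45. Uma: not fully free for 07:00-07:45. Vanya: not fully free for 07:00-07:45. Hana: not fully free for 07:00-07:45. Wendy: not fully free for 07:00-07:45. Bashir: free for 07:00-07:45.

Hana, Uma, Vanya, Wendy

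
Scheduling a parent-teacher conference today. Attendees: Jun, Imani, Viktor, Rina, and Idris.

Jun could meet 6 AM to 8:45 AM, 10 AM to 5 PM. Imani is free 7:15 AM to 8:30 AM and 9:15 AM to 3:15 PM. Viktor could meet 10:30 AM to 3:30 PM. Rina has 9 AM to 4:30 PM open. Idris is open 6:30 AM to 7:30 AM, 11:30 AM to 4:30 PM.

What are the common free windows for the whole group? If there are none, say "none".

Jun ∩ Imani: 07:15-08:30, 10:00-15:15.
Jun ∩ Imani ∩ Viktor: 10:30-15:15.
Jun ∩ Imani ∩ Viktor ∩ Rina: 10:30-15:15.
Jun ∩ Imani ∩ Viktor ∩ Rina ∩ Idris: 11:30-15:15.

11:30-15:15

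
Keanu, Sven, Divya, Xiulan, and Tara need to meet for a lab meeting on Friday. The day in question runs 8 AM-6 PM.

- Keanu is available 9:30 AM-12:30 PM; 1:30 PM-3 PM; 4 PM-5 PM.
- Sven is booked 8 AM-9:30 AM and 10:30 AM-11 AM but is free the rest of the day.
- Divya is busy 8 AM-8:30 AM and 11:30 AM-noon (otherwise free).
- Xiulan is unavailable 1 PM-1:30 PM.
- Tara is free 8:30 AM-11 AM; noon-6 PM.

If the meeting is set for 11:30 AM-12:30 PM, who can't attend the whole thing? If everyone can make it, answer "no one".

Divya, Tara

Keanu free: 09:30-12:30, 13:30-15:00, 16:00-17:00.
Sven free: 09:30-10:30, 11:00-18:00 (invert busy blocks within the working day).
Divya free: 08:30-11:30, 12:00-18:00 (invert busy blocks within the working day).
Xiulan free: 08:00-13:00, 13:30-18:00 (invert busy blocks within the working day).
Tara free: 08:30-11:00, 12:00-18:00.
Keanu: free for 11:30-12:30. Sven: free for 11:30-12:30. Divya: not fully free for 11:30-12:30. Xiulan: free for 11:30-12:30. Tara: not fully free for 11:30-12:30.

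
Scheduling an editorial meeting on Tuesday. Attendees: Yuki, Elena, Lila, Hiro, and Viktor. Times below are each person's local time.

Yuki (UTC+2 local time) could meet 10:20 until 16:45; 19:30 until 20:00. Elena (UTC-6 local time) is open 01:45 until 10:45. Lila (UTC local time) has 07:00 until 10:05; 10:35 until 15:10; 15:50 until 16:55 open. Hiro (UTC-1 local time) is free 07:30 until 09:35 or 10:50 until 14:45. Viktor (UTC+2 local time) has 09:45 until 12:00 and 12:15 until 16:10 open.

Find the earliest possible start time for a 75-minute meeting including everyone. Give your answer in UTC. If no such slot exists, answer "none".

Yuki in UTC: 08:20-14:45, 17:30-18:00 (subtract 2h to convert from UTC+2).
Elena in UTC: 07:45-16:45 (add 6h to convert from UTC-6).
Lila in UTC: 07:00-10:05, 10:35-15:10, 15:50-16:55.
Hiro in UTC: 08:30-10:35, 11:50-15:45 (add 1h to convert from UTC-1).
Viktor in UTC: 07:45-10:00, 10:15-14:10 (subtract 2h to convert from UTC+2).
Yuki ∩ Elena: 08:20-14:45.
Yuki ∩ Elena ∩ Lila: 08:20-10:05, 10:35-14:45.
Yuki ∩ Elena ∩ Lila ∩ Hiro: 08:30-10:05, 11:50-14:45.
Yuki ∩ Elena ∩ Lila ∩ Hiro ∩ Viktor: 08:30-10:00, 11:50-14:10.
The first common window of at least 75 minutes is 08:30-10:00, so the earliest start is 08:30.

08:30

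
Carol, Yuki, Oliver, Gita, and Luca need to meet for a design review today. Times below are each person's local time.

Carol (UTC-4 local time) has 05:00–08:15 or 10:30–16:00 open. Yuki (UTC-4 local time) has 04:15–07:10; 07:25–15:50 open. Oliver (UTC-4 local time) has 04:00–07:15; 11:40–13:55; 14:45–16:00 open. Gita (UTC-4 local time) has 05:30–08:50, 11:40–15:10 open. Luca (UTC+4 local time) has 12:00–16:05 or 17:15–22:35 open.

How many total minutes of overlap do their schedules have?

235

Carol in UTC: 09:00-12:15, 14:30-20:00 (add 4h to convert from UTC-4).
Yuki in UTC: 08:15-11:10, 11:25-19:50 (add 4h to convert from UTC-4).
Oliver in UTC: 08:00-11:15, 15:40-17:55, 18:45-20:00 (add 4h to convert from UTC-4).
Gita in UTC: 09:30-12:50, 15:40-19:10 (add 4h to convert from UTC-4).
Luca in UTC: 08:00-12:05, 13:15-18:35 (subtract 4h to convert from UTC+4).
Carol ∩ Yuki: 09:00-11:10, 11:25-12:15, 14:30-19:50.
Carol ∩ Yuki ∩ Oliver: 09:00-11:10, 15:40-17:55, 18:45-19:50.
Carol ∩ Yuki ∩ Oliver ∩ Gita: 09:30-11:10, 15:40-17:55, 18:45-19:10.
Carol ∩ Yuki ∩ Oliver ∩ Gita ∩ Luca: 09:30-11:10, 15:40-17:55.
Summing the common windows: 100 + 135 = 235 minutes.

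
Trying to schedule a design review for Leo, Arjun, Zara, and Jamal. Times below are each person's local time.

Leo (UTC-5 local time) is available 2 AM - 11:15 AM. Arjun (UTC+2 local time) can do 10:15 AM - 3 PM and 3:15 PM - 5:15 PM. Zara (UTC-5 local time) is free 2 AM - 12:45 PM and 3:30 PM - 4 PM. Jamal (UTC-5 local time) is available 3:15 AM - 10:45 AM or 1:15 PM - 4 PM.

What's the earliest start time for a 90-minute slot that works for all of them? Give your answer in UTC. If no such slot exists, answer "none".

08:15

Leo in UTC: 07:00-16:15 (add 5h to convert from UTC-5).
Arjun in UTC: 08:15-13:00, 13:15-15:15 (subtract 2h to convert from UTC+2).
Zara in UTC: 07:00-17:45, 20:30-21:00 (add 5h to convert from UTC-5).
Jamal in UTC: 08:15-15:45, 18:15-21:00 (add 5h to convert from UTC-5).
Leo ∩ Arjun: 08:15-13:00, 13:15-15:15.
Leo ∩ Arjun ∩ Zara: 08:15-13:00, 13:15-15:15.
Leo ∩ Arjun ∩ Zara ∩ Jamal: 08:15-13:00, 13:15-15:15.
The first common window of at least 90 minutes is 08:15-13:00, so the earliest start is 08:15.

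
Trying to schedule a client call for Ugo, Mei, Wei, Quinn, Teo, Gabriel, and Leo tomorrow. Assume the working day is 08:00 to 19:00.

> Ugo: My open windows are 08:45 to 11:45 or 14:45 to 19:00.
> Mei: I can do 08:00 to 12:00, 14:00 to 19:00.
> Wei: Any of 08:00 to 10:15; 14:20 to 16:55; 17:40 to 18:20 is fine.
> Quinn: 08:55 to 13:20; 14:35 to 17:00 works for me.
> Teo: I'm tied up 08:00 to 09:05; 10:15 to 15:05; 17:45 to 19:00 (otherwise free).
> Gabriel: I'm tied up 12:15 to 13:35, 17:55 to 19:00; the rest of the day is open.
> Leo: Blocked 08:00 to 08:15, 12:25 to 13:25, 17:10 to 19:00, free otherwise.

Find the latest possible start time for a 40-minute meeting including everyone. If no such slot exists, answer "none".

Ugo free: 08:45-11:45, 14:45-19:00.
Mei free: 08:00-12:00, 14:00-19:00.
Wei free: 08:00-10:15, 14:20-16:55, 17:40-18:20.
Quinn free: 08:55-13:20, 14:35-17:00.
Teo free: 09:05-10:15, 15:05-17:45 (invert busy blocks within the working day).
Gabriel free: 08:00-12:15, 13:35-17:55 (invert busy blocks within the working day).
Leo free: 08:15-12:25, 13:25-17:10 (invert busy blocks within the working day).
Ugo ∩ Mei: 08:45-11:45, 14:45-19:00.
Ugo ∩ Mei ∩ Wei: 08:45-10:15, 14:45-16:55, 17:40-18:20.
Ugo ∩ Mei ∩ Wei ∩ Quinn: 08:55-10:15, 14:45-16:55.
Ugo ∩ Mei ∩ Wei ∩ Quinn ∩ Teo: 09:05-10:15, 15:05-16:55.
Ugo ∩ Mei ∩ Wei ∩ Quinn ∩ Teo ∩ Gabriel: 09:05-10:15, 15:05-16:55.
Ugo ∩ Mei ∩ Wei ∩ Quinn ∩ Teo ∩ Gabriel ∩ Leo: 09:05-10:15, 15:05-16:55.
The last common window of at least 40 minutes is 15:05-16:55; a 40-minute meeting can start as late as 16:15 and still end by 16:55.

16:15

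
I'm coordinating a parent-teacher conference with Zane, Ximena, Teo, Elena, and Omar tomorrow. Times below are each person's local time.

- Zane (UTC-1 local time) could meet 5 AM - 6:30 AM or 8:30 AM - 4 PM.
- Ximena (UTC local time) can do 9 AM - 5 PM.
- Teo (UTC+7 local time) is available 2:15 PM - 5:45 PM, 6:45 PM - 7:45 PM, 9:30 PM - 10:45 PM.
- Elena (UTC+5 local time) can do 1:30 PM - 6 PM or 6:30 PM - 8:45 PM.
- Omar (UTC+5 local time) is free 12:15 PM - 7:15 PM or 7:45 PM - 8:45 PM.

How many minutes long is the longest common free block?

Zane in UTC: 06:00-07:30, 09:30-17:00 (add 1h to convert from UTC-1).
Ximena in UTC: 09:00-17:00.
Teo in UTC: 07:15-10:45, 11:45-12:45, 14:30-15:45 (subtract 7h to convert from UTC+7).
Elena in UTC: 08:30-13:00, 13:30-15:45 (subtract 5h to convert from UTC+5).
Omar in UTC: 07:15-14:15, 14:45-15:45 (subtract 5h to convert from UTC+5).
Zane ∩ Ximena: 09:30-17:00.
Zane ∩ Ximena ∩ Teo: 09:30-10:45, 11:45-12:45, 14:30-15:45.
Zane ∩ Ximena ∩ Teo ∩ Elena: 09:30-10:45, 11:45-12:45, 14:30-15:45.
Zane ∩ Ximena ∩ Teo ∩ Elena ∩ Omar: 09:30-10:45, 11:45-12:45, 14:45-15:45.
The longest is 09:30-10:45 at 75 minutes.

75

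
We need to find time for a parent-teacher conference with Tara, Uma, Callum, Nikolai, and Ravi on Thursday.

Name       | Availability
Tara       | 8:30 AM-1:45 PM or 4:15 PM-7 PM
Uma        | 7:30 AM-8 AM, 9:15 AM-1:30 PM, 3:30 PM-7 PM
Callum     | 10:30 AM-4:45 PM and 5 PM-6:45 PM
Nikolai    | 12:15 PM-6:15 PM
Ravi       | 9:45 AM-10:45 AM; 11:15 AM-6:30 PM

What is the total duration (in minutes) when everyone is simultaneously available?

Tara ∩ Uma: 09:15-13:30, 16:15-19:00.
Tara ∩ Uma ∩ Callum: 10:30-13:30, 16:15-16:45, 17:00-18:45.
Tara ∩ Uma ∩ Callum ∩ Nikolai: 12:15-13:30, 16:15-16:45, 17:00-18:15.
Tara ∩ Uma ∩ Callum ∩ Nikolai ∩ Ravi: 12:15-13:30, 16:15-16:45, 17:00-18:15.
So the common availability across everyone is 12:15-13:30, 16:15-16:45, 17:00-18:15.
Summing the common windows: 75 + 30 + 75 = 180 minutes.

180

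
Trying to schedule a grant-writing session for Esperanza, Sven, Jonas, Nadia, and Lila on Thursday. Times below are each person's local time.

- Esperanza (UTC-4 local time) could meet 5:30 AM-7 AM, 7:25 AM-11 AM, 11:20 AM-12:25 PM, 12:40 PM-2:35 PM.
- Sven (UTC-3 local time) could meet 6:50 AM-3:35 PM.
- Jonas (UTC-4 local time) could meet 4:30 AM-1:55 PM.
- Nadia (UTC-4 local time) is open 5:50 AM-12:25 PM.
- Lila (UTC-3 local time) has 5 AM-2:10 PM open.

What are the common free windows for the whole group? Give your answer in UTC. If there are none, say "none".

09:50-11:00, 11:25-15:00, 15:20-16:25

Esperanza in UTC: 09:30-11:00, 11:25-15:00, 15:20-16:25, 16:40-18:35 (add 4h to convert from UTC-4).
Sven in UTC: 09:50-18:35 (add 3h to convert from UTC-3).
Jonas in UTC: 08:30-17:55 (add 4h to convert from UTC-4).
Nadia in UTC: 09:50-16:25 (add 4h to convert from UTC-4).
Lila in UTC: 08:00-17:10 (add 3h to convert from UTC-3).
Esperanza ∩ Sven: 09:50-11:00, 11:25-15:00, 15:20-16:25, 16:40-18:35.
Esperanza ∩ Sven ∩ Jonas: 09:50-11:00, 11:25-15:00, 15:20-16:25, 16:40-17:55.
Esperanza ∩ Sven ∩ Jonas ∩ Nadia: 09:50-11:00, 11:25-15:00, 15:20-16:25.
Esperanza ∩ Sven ∩ Jonas ∩ Nadia ∩ Lila: 09:50-11:00, 11:25-15:00, 15:20-16:25.
So the common availability across everyone is 09:50-11:00, 11:25-15:00, 15:20-16:25.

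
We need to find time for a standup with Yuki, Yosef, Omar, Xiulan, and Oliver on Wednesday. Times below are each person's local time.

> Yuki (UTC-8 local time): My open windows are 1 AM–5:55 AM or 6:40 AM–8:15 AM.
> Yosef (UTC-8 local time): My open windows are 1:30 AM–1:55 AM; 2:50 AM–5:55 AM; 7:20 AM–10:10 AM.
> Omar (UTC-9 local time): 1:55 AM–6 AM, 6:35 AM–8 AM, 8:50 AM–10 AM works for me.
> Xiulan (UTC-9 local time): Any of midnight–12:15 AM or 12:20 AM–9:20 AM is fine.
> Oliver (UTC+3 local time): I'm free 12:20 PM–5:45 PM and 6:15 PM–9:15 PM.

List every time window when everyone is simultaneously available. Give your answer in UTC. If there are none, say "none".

10:55-13:55, 15:35-16:15

Yuki in UTC: 09:00-13:55, 14:40-16:15 (add 8h to convert from UTC-8).
Yosef in UTC: 09:30-09:55, 10:50-13:55, 15:20-18:10 (add 8h to convert from UTC-8).
Omar in UTC: 10:55-15:00, 15:35-17:00, 17:50-19:00 (add 9h to convert from UTC-9).
Xiulan in UTC: 09:00-09:15, 09:20-18:20 (add 9h to convert from UTC-9).
Oliver in UTC: 09:20-14:45, 15:15-18:15 (subtract 3h to convert from UTC+3).
Yuki ∩ Yosef: 09:30-09:55, 10:50-13:55, 15:20-16:15.
Yuki ∩ Yosef ∩ Omar: 10:55-13:55, 15:35-16:15.
Yuki ∩ Yosef ∩ Omar ∩ Xiulan: 10:55-13:55, 15:35-16:15.
Yuki ∩ Yosef ∩ Omar ∩ Xiulan ∩ Oliver: 10:55-13:55, 15:35-16:15.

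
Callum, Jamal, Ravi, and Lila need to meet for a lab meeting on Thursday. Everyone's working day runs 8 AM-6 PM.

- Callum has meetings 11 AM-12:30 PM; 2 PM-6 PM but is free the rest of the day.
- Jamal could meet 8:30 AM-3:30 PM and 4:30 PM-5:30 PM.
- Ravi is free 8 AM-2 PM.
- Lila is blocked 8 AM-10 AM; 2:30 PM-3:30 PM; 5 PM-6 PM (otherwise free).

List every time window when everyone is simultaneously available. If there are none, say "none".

10:00-11:00, 12:30-14:00

Callum free: 08:00-11:00, 12:30-14:00 (invert busy blocks within the working day).
Jamal free: 08:30-15:30, 16:30-17:30.
Ravi free: 08:00-14:00.
Lila free: 10:00-14:30, 15:30-17:00 (invert busy blocks within the working day).
Callum ∩ Jamal: 08:30-11:00, 12:30-14:00.
Callum ∩ Jamal ∩ Ravi: 08:30-11:00, 12:30-14:00.
Callum ∩ Jamal ∩ Ravi ∩ Lila: 10:00-11:00, 12:30-14:00.
Those are the intersection windows.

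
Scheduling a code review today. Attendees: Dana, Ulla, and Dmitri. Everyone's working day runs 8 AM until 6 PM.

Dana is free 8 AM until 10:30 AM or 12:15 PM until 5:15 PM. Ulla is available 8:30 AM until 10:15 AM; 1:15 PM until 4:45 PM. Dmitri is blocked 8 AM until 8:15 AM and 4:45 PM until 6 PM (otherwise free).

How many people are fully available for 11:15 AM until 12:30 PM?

1

Dana free: 08:00-10:30, 12:15-17:15.
Ulla free: 08:30-10:15, 13:15-16:45.
Dmitri free: 08:15-16:45 (invert busy blocks within the working day).
Dmitri can make the full 11:15-12:30 slot — that's 1.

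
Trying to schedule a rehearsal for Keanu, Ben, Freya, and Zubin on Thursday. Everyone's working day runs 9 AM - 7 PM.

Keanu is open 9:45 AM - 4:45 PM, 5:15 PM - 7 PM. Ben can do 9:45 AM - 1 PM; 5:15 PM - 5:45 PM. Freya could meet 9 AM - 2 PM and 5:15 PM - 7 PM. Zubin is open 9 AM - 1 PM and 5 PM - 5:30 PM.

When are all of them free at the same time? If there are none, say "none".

Keanu ∩ Ben: 09:45-13:00, 17:15-17:45.
Keanu ∩ Ben ∩ Freya: 09:45-13:00, 17:15-17:45.
Keanu ∩ Ben ∩ Freya ∩ Zubin: 09:45-13:00, 17:15-17:30.
Those are the intersection windows.

09:45-13:00, 17:15-17:30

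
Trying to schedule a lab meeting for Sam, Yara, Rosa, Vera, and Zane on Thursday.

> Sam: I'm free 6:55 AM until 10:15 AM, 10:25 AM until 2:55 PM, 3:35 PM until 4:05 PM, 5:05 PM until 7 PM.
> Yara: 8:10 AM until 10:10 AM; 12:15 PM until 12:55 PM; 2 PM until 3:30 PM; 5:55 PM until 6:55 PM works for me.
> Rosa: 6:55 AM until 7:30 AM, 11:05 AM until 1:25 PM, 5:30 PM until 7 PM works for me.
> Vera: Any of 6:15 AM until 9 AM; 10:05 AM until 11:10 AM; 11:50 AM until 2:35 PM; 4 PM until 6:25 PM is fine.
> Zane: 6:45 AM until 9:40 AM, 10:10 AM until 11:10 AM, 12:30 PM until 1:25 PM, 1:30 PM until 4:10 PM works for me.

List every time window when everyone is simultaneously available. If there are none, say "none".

12:30-12:55

Sam ∩ Yara: 08:10-10:10, 12:15-12:55, 14:00-14:55, 17:55-18:55.
Sam ∩ Yara ∩ Rosa: 12:15-12:55, 17:55-18:55.
Sam ∩ Yara ∩ Rosa ∩ Vera: 12:15-12:55, 17:55-18:25.
Sam ∩ Yara ∩ Rosa ∩ Vera ∩ Zane: 12:30-12:55.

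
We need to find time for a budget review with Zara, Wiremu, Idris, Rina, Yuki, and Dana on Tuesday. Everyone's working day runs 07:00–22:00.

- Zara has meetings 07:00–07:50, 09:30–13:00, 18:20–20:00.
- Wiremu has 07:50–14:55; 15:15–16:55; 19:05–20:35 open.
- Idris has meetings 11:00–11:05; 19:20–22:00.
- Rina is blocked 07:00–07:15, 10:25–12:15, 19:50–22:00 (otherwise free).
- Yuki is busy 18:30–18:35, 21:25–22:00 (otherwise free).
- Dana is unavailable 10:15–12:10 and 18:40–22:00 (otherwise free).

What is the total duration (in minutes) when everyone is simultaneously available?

Zara free: 07:50-09:30, 13:00-18:20, 20:00-22:00 (invert busy blocks within the working day).
Wiremu free: 07:50-14:55, 15:15-16:55, 19:05-20:35.
Idris free: 07:00-11:00, 11:05-19:20 (invert busy blocks within the working day).
Rina free: 07:15-10:25, 12:15-19:50 (invert busy blocks within the working day).
Yuki free: 07:00-18:30, 18:35-21:25 (invert busy blocks within the working day).
Dana free: 07:00-10:15, 12:10-18:40 (invert busy blocks within the working day).
Zara ∩ Wiremu: 07:50-09:30, 13:00-14:55, 15:15-16:55, 20:00-20:35.
Zara ∩ Wiremu ∩ Idris: 07:50-09:30, 13:00-14:55, 15:15-16:55.
Zara ∩ Wiremu ∩ Idris ∩ Rina: 07:50-09:30, 13:00-14:55, 15:15-16:55.
Zara ∩ Wiremu ∩ Idris ∩ Rina ∩ Yuki: 07:50-09:30, 13:00-14:55, 15:15-16:55.
Zara ∩ Wiremu ∩ Idris ∩ Rina ∩ Yuki ∩ Dana: 07:50-09:30, 13:00-14:55, 15:15-16:55.
Summing the common windows: 100 + 115 + 100 = 315 minutes.

315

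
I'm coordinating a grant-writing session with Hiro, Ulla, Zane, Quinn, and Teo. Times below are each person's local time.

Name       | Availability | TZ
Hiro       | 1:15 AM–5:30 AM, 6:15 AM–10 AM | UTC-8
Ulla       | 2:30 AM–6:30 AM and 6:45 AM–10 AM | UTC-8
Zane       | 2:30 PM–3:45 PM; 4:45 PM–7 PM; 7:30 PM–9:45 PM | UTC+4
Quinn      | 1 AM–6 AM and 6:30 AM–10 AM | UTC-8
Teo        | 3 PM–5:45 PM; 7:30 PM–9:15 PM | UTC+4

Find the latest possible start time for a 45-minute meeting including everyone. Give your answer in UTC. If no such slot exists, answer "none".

16:30

Hiro in UTC: 09:15-13:30, 14:15-18:00 (add 8h to convert from UTC-8).
Ulla in UTC: 10:30-14:30, 14:45-18:00 (add 8h to convert from UTC-8).
Zane in UTC: 10:30-11:45, 12:45-15:00, 15:30-17:45 (subtract 4h to convert from UTC+4).
Quinn in UTC: 09:00-14:00, 14:30-18:00 (add 8h to convert from UTC-8).
Teo in UTC: 11:00-13:45, 15:30-17:15 (subtract 4h to convert from UTC+4).
Hiro ∩ Ulla: 10:30-13:30, 14:15-14:30, 14:45-18:00.
Hiro ∩ Ulla ∩ Zane: 10:30-11:45, 12:45-13:30, 14:15-14:30, 14:45-15:00, 15:30-17:45.
Hiro ∩ Ulla ∩ Zane ∩ Quinn: 10:30-11:45, 12:45-13:30, 14:45-15:00, 15:30-17:45.
Hiro ∩ Ulla ∩ Zane ∩ Quinn ∩ Teo: 11:00-11:45, 12:45-13:30, 15:30-17:15.
The last common window of at least 45 minutes is 15:30-17:15; a 45-minute meeting can start as late as 16:30 and still end by 17:15.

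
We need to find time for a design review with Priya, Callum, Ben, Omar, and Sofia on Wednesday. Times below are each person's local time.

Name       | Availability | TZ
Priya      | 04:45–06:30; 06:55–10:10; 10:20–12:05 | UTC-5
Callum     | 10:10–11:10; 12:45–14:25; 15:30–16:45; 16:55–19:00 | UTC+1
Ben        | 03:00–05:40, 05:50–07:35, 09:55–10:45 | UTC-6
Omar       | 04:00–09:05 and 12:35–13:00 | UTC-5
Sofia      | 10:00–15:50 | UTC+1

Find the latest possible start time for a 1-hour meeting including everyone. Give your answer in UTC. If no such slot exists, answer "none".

12:25

Priya in UTC: 09:45-11:30, 11:55-15:10, 15:20-17:05 (add 5h to convert from UTC-5).
Callum in UTC: 09:10-10:10, 11:45-13:25, 14:30-15:45, 15:55-18:00 (subtract 1h to convert from UTC+1).
Ben in UTC: 09:00-11:40, 11:50-13:35, 15:55-16:45 (add 6h to convert from UTC-6).
Omar in UTC: 09:00-14:05, 17:35-18:00 (add 5h to convert from UTC-5).
Sofia in UTC: 09:00-14:50 (subtract 1h to convert from UTC+1).
Priya ∩ Callum: 09:45-10:10, 11:55-13:25, 14:30-15:10, 15:20-15:45, 15:55-17:05.
Priya ∩ Callum ∩ Ben: 09:45-10:10, 11:55-13:25, 15:55-16:45.
Priya ∩ Callum ∩ Ben ∩ Omar: 09:45-10:10, 11:55-13:25.
Priya ∩ Callum ∩ Ben ∩ Omar ∩ Sofia: 09:45-10:10, 11:55-13:25.
So the common availability across everyone is 09:45-10:10, 11:55-13:25.
The last common window of at least 60 minutes is 11:55-13:25; a 60-minute meeting can start as late as 12:25 and still end by 13:25.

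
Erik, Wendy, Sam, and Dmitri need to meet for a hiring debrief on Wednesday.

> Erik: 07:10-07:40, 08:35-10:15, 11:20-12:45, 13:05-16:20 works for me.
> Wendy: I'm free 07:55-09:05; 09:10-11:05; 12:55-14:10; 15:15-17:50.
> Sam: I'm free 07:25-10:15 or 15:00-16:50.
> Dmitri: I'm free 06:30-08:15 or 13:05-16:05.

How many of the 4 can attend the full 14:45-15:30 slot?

Erik and Dmitri can make the full 14:45-15:30 slot — that's 2.

2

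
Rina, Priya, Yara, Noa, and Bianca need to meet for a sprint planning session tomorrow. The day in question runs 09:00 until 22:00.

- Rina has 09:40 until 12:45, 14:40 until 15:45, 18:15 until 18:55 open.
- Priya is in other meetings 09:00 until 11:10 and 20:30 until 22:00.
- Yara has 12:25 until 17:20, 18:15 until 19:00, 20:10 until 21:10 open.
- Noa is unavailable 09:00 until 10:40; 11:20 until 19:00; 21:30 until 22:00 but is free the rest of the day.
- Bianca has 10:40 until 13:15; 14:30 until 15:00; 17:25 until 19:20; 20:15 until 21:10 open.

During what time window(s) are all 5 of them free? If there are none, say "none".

Rina free: 09:40-12:45, 14:40-15:45, 18:15-18:55.
Priya free: 11:10-20:30 (invert busy blocks within the working day).
Yara free: 12:25-17:20, 18:15-19:00, 20:10-21:10.
Noa free: 10:40-11:20, 19:00-21:30 (invert busy blocks within the working day).
Bianca free: 10:40-13:15, 14:30-15:00, 17:25-19:20, 20:15-21:10.
Rina ∩ Priya: 11:10-12:45, 14:40-15:45, 18:15-18:55.
Rina ∩ Priya ∩ Yara: 12:25-12:45, 14:40-15:45, 18:15-18:55.
Rina ∩ Priya ∩ Yara ∩ Noa: ∅.
Rina ∩ Priya ∩ Yara ∩ Noa ∩ Bianca: ∅.
There is no time when everyone is free.

none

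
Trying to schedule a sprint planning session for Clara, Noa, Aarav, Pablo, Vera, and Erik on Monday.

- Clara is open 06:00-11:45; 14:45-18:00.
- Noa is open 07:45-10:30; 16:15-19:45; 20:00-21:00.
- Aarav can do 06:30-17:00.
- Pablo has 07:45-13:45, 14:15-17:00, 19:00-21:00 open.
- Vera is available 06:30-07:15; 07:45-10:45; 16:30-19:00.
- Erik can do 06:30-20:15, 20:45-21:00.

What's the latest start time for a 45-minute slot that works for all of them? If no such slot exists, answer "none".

09:45

Clara ∩ Noa: 07:45-10:30, 16:15-18:00.
Clara ∩ Noa ∩ Aarav: 07:45-10:30, 16:15-17:00.
Clara ∩ Noa ∩ Aarav ∩ Pablo: 07:45-10:30, 16:15-17:00.
Clara ∩ Noa ∩ Aarav ∩ Pablo ∩ Vera: 07:45-10:30, 16:30-17:00.
Clara ∩ Noa ∩ Aarav ∩ Pablo ∩ Vera ∩ Erik: 07:45-10:30, 16:30-17:00.
Those are the intersection windows.
The last common window of at least 45 minutes is 07:45-10:30; a 45-minute meeting can start as late as 09:45 and still end by 10:30.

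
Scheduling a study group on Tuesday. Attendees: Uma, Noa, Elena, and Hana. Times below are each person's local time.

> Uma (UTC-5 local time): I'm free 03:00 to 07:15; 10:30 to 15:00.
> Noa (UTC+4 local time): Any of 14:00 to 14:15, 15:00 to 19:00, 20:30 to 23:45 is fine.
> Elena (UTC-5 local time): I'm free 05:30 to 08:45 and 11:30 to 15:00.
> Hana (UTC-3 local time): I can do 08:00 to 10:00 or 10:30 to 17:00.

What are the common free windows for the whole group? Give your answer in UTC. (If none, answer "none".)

Uma in UTC: 08:00-12:15, 15:30-20:00 (add 5h to convert from UTC-5).
Noa in UTC: 10:00-10:15, 11:00-15:00, 16:30-19:45 (subtract 4h to convert from UTC+4).
Elena in UTC: 10:30-13:45, 16:30-20:00 (add 5h to convert from UTC-5).
Hana in UTC: 11:00-13:00, 13:30-20:00 (add 3h to convert from UTC-3).
Uma ∩ Noa: 10:00-10:15, 11:00-12:15, 16:30-19:45.
Uma ∩ Noa ∩ Elena: 11:00-12:15, 16:30-19:45.
Uma ∩ Noa ∩ Elena ∩ Hana: 11:00-12:15, 16:30-19:45.
So the common availability across everyone is 11:00-12:15, 16:30-19:45.

11:00-12:15, 16:30-19:45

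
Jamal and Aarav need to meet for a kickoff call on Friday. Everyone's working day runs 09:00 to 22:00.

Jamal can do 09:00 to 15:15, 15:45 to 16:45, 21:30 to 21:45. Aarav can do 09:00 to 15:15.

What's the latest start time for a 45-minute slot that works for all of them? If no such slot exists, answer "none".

14:30

Jamal ∩ Aarav: 09:00-15:15.
The last common window of at least 45 minutes is 09:00-15:15; a 45-minute meeting can start as late as 14:30 and still end by 15:15.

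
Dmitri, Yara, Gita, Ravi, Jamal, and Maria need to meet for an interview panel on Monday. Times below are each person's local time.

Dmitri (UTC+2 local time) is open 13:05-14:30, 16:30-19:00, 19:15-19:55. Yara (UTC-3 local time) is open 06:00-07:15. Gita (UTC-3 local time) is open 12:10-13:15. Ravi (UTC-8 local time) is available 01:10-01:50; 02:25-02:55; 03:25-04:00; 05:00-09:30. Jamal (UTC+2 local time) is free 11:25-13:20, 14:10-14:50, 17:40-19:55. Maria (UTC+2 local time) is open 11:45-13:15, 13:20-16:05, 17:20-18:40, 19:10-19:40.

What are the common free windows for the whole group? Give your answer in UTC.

Dmitri in UTC: 11:05-12:30, 14:30-17:00, 17:15-17:55 (subtract 2h to convert from UTC+2).
Yara in UTC: 09:00-10:15 (add 3h to convert from UTC-3).
Gita in UTC: 15:10-16:15 (add 3h to convert from UTC-3).
Ravi in UTC: 09:10-09:50, 10:25-10:55, 11:25-12:00, 13:00-17:30 (add 8h to convert from UTC-8).
Jamal in UTC: 09:25-11:20, 12:10-12:50, 15:40-17:55 (subtract 2h to convert from UTC+2).
Maria in UTC: 09:45-11:15, 11:20-14:05, 15:20-16:40, 17:10-17:40 (subtract 2h to convert from UTC+2).
Dmitri ∩ Yara: ∅.
Dmitri ∩ Yara ∩ Gita: ∅.
Dmitri ∩ Yara ∩ Gita ∩ Ravi: ∅.
Dmitri ∩ Yara ∩ Gita ∩ Ravi ∩ Jamal: ∅.
Dmitri ∩ Yara ∩ Gita ∩ Ravi ∩ Jamal ∩ Maria: ∅.
There is no time when everyone is free.

none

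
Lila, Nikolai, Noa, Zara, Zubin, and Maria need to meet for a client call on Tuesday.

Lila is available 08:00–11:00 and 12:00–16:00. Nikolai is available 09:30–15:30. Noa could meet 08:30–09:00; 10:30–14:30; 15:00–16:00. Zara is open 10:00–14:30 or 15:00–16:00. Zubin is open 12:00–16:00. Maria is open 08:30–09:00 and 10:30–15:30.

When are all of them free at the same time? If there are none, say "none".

12:00-14:30, 15:00-15:30

Lila ∩ Nikolai: 09:30-11:00, 12:00-15:30.
Lila ∩ Nikolai ∩ Noa: 10:30-11:00, 12:00-14:30, 15:00-15:30.
Lila ∩ Nikolai ∩ Noa ∩ Zara: 10:30-11:00, 12:00-14:30, 15:00-15:30.
Lila ∩ Nikolai ∩ Noa ∩ Zara ∩ Zubin: 12:00-14:30, 15:00-15:30.
Lila ∩ Nikolai ∩ Noa ∩ Zara ∩ Zubin ∩ Maria: 12:00-14:30, 15:00-15:30.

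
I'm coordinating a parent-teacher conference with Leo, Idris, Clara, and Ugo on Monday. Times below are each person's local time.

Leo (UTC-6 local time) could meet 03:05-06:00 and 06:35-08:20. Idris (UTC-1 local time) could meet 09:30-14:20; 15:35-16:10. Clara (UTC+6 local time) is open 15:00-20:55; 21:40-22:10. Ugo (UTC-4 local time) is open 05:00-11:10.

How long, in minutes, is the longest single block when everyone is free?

105

Leo in UTC: 09:05-12:00, 12:35-14:20 (add 6h to convert from UTC-6).
Idris in UTC: 10:30-15:20, 16:35-17:10 (add 1h to convert from UTC-1).
Clara in UTC: 09:00-14:55, 15:40-16:10 (subtract 6h to convert from UTC+6).
Ugo in UTC: 09:00-15:10 (add 4h to convert from UTC-4).
Leo ∩ Idris: 10:30-12:00, 12:35-14:20.
Leo ∩ Idris ∩ Clara: 10:30-12:00, 12:35-14:20.
Leo ∩ Idris ∩ Clara ∩ Ugo: 10:30-12:00, 12:35-14:20.
The longest is 12:35-14:20 at 105 minutes.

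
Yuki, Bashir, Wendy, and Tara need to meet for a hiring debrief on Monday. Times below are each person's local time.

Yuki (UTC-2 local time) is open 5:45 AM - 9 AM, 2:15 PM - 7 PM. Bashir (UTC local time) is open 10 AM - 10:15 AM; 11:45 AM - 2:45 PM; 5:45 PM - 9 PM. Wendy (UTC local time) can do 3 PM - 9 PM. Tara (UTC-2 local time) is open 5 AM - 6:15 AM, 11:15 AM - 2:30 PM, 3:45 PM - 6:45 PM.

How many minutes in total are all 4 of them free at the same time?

180

Yuki in UTC: 07:45-11:00, 16:15-21:00 (add 2h to convert from UTC-2).
Bashir in UTC: 10:00-10:15, 11:45-14:45, 17:45-21:00.
Wendy in UTC: 15:00-21:00.
Tara in UTC: 07:00-08:15, 13:15-16:30, 17:45-20:45 (add 2h to convert from UTC-2).
Yuki ∩ Bashir: 10:00-10:15, 17:45-21:00.
Yuki ∩ Bashir ∩ Wendy: 17:45-21:00.
Yuki ∩ Bashir ∩ Wendy ∩ Tara: 17:45-20:45.
That's a single block of 180 minutes.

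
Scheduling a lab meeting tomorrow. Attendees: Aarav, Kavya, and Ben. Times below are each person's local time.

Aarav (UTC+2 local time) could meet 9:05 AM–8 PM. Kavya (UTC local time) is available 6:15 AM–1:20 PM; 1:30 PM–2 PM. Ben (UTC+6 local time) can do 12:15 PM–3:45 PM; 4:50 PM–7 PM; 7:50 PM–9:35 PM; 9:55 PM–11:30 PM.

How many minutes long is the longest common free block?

160

Aarav in UTC: 07:05-18:00 (subtract 2h to convert from UTC+2).
Kavya in UTC: 06:15-13:20, 13:30-14:00.
Ben in UTC: 06:15-09:45, 10:50-13:00, 13:50-15:35, 15:55-17:30 (subtract 6h to convert from UTC+6).
Aarav ∩ Kavya: 07:05-13:20, 13:30-14:00.
Aarav ∩ Kavya ∩ Ben: 07:05-09:45, 10:50-13:00, 13:50-14:00.
The longest is 07:05-09:45 at 160 minutes.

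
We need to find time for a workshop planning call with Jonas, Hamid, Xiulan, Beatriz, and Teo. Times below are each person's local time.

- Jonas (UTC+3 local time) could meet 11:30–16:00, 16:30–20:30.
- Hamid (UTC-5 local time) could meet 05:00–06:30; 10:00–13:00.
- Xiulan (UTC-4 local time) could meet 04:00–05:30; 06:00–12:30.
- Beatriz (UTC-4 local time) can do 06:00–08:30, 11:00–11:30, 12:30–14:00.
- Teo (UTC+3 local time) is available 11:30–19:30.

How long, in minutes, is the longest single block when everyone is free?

90

Jonas in UTC: 08:30-13:00, 13:30-17:30 (subtract 3h to convert from UTC+3).
Hamid in UTC: 10:00-11:30, 15:00-18:00 (add 5h to convert from UTC-5).
Xiulan in UTC: 08:00-09:30, 10:00-16:30 (add 4h to convert from UTC-4).
Beatriz in UTC: 10:00-12:30, 15:00-15:30, 16:30-18:00 (add 4h to convert from UTC-4).
Teo in UTC: 08:30-16:30 (subtract 3h to convert from UTC+3).
Jonas ∩ Hamid: 10:00-11:30, 15:00-17:30.
Jonas ∩ Hamid ∩ Xiulan: 10:00-11:30, 15:00-16:30.
Jonas ∩ Hamid ∩ Xiulan ∩ Beatriz: 10:00-11:30, 15:00-15:30.
Jonas ∩ Hamid ∩ Xiulan ∩ Beatriz ∩ Teo: 10:00-11:30, 15:00-15:30.
The longest is 10:00-11:30 at 90 minutes.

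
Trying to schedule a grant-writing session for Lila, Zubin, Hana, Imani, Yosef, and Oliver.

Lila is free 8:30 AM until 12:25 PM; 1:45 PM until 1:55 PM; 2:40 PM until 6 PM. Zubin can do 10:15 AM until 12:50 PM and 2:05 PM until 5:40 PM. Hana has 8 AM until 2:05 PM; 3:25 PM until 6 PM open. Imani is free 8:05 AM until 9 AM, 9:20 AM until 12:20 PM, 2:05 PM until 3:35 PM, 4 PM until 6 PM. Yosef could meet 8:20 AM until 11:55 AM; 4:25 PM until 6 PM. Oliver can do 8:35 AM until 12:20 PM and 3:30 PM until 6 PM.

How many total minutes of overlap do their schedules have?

Lila ∩ Zubin: 10:15-12:25, 14:40-17:40.
Lila ∩ Zubin ∩ Hana: 10:15-12:25, 15:25-17:40.
Lila ∩ Zubin ∩ Hana ∩ Imani: 10:15-12:20, 15:25-15:35, 16:00-17:40.
Lila ∩ Zubin ∩ Hana ∩ Imani ∩ Yosef: 10:15-11:55, 16:25-17:40.
Lila ∩ Zubin ∩ Hana ∩ Imani ∩ Yosef ∩ Oliver: 10:15-11:55, 16:25-17:40.
Summing the common windows: 100 + 75 = 175 minutes.

175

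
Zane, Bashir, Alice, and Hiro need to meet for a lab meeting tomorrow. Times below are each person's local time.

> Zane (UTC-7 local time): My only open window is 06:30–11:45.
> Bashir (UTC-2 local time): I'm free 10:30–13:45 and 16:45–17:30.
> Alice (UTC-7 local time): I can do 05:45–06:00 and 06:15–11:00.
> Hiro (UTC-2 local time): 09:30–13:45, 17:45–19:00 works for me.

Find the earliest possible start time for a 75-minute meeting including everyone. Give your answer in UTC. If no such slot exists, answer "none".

13:30

Zane in UTC: 13:30-18:45 (add 7h to convert from UTC-7).
Bashir in UTC: 12:30-15:45, 18:45-19:30 (add 2h to convert from UTC-2).
Alice in UTC: 12:45-13:00, 13:15-18:00 (add 7h to convert from UTC-7).
Hiro in UTC: 11:30-15:45, 19:45-21:00 (add 2h to convert from UTC-2).
Zane ∩ Bashir: 13:30-15:45.
Zane ∩ Bashir ∩ Alice: 13:30-15:45.
Zane ∩ Bashir ∩ Alice ∩ Hiro: 13:30-15:45.
So the common availability across everyone is 13:30-15:45.
The first common window of at least 75 minutes is 13:30-15:45, so the earliest start is 13:30.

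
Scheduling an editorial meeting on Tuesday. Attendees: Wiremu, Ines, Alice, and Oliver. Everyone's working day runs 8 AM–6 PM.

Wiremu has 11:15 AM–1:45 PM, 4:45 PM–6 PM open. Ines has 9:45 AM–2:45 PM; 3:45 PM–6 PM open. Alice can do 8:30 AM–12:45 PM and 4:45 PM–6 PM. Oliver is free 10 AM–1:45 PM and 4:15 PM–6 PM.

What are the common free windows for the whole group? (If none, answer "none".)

Wiremu ∩ Ines: 11:15-13:45, 16:45-18:00.
Wiremu ∩ Ines ∩ Alice: 11:15-12:45, 16:45-18:00.
Wiremu ∩ Ines ∩ Alice ∩ Oliver: 11:15-12:45, 16:45-18:00.
So the common availability across everyone is 11:15-12:45, 16:45-18:00.

11:15-12:45, 16:45-18:00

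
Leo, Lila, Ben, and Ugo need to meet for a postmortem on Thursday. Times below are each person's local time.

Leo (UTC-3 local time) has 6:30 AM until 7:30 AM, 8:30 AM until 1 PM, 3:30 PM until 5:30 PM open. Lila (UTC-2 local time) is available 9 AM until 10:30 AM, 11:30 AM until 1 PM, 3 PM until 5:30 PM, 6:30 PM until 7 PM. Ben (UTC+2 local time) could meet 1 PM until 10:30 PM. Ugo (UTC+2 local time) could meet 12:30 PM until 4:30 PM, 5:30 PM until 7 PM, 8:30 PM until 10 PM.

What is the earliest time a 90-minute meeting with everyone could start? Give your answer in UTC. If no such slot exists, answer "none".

none

Leo in UTC: 09:30-10:30, 11:30-16:00, 18:30-20:30 (add 3h to convert from UTC-3).
Lila in UTC: 11:00-12:30, 13:30-15:00, 17:00-19:30, 20:30-21:00 (add 2h to convert from UTC-2).
Ben in UTC: 11:00-20:30 (subtract 2h to convert from UTC+2).
Ugo in UTC: 10:30-14:30, 15:30-17:00, 18:30-20:00 (subtract 2h to convert from UTC+2).
Leo ∩ Lila: 11:30-12:30, 13:30-15:00, 18:30-19:30.
Leo ∩ Lila ∩ Ben: 11:30-12:30, 13:30-15:00, 18:30-19:30.
Leo ∩ Lila ∩ Ben ∩ Ugo: 11:30-12:30, 13:30-14:30, 18:30-19:30.
No common window is at least 90 minutes long.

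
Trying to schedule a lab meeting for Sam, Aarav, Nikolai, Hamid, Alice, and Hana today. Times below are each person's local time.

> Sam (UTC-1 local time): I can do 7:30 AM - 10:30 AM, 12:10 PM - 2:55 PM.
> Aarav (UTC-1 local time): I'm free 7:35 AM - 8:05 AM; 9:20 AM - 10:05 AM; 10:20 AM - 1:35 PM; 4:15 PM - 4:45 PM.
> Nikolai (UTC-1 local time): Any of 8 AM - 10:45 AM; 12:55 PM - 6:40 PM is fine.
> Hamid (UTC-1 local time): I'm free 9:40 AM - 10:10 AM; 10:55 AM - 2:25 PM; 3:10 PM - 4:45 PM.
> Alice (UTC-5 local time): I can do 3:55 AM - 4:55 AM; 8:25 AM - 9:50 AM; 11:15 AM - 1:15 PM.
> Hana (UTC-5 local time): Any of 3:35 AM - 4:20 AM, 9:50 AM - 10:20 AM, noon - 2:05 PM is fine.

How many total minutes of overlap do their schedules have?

Sam in UTC: 08:30-11:30, 13:10-15:55 (add 1h to convert from UTC-1).
Aarav in UTC: 08:35-09:05, 10:20-11:05, 11:20-14:35, 17:15-17:45 (add 1h to convert from UTC-1).
Nikolai in UTC: 09:00-11:45, 13:55-19:40 (add 1h to convert from UTC-1).
Hamid in UTC: 10:40-11:10, 11:55-15:25, 16:10-17:45 (add 1h to convert from UTC-1).
Alice in UTC: 08:55-09:55, 13:25-14:50, 16:15-18:15 (add 5h to convert from UTC-5).
Hana in UTC: 08:35-09:20, 14:50-15:20, 17:00-19:05 (add 5h to convert from UTC-5).
Sam ∩ Aarav: 08:35-09:05, 10:20-11:05, 11:20-11:30, 13:10-14:35.
Sam ∩ Aarav ∩ Nikolai: 09:00-09:05, 10:20-11:05, 11:20-11:30, 13:55-14:35.
Sam ∩ Aarav ∩ Nikolai ∩ Hamid: 10:40-11:05, 13:55-14:35.
Sam ∩ Aarav ∩ Nikolai ∩ Hamid ∩ Alice: 13:55-14:35.
Sam ∩ Aarav ∩ Nikolai ∩ Hamid ∩ Alice ∩ Hana: ∅.
There is no time when everyone is free.
There is no common window, so the total is 0 minutes.

0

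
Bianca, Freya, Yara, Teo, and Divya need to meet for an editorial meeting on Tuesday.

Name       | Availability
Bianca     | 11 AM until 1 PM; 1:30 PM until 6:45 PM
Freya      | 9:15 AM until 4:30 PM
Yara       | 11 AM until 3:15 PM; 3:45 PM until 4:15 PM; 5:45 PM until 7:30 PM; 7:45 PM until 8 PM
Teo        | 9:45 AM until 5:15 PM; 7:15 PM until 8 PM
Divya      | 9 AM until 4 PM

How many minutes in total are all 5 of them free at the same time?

Bianca ∩ Freya: 11:00-13:00, 13:30-16:30.
Bianca ∩ Freya ∩ Yara: 11:00-13:00, 13:30-15:15, 15:45-16:15.
Bianca ∩ Freya ∩ Yara ∩ Teo: 11:00-13:00, 13:30-15:15, 15:45-16:15.
Bianca ∩ Freya ∩ Yara ∩ Teo ∩ Divya: 11:00-13:00, 13:30-15:15, 15:45-16:00.
Those are the intersection windows.
Summing the common windows: 120 + 105 + 15 = 240 minutes.

240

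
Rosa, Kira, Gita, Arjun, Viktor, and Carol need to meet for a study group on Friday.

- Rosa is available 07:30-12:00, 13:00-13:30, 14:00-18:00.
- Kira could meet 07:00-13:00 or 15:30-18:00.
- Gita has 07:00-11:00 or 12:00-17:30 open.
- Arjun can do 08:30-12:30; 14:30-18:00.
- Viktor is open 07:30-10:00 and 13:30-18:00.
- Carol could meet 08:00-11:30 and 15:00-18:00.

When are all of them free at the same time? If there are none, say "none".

Rosa ∩ Kira: 07:30-12:00, 15:30-18:00.
Rosa ∩ Kira ∩ Gita: 07:30-11:00, 15:30-17:30.
Rosa ∩ Kira ∩ Gita ∩ Arjun: 08:30-11:00, 15:30-17:30.
Rosa ∩ Kira ∩ Gita ∩ Arjun ∩ Viktor: 08:30-10:00, 15:30-17:30.
Rosa ∩ Kira ∩ Gita ∩ Arjun ∩ Viktor ∩ Carol: 08:30-10:00, 15:30-17:30.

08:30-10:00, 15:30-17:30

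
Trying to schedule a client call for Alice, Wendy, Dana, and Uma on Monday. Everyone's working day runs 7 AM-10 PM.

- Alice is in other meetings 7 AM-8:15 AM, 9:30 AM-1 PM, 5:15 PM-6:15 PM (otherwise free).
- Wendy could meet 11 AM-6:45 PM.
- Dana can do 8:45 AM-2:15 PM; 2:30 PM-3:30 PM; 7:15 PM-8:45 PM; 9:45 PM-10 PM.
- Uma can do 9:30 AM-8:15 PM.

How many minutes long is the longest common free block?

75

Alice free: 08:15-09:30, 13:00-17:15, 18:15-22:00 (invert busy blocks within the working day).
Wendy free: 11:00-18:45.
Dana free: 08:45-14:15, 14:30-15:30, 19:15-20:45, 21:45-22:00.
Uma free: 09:30-20:15.
Alice ∩ Wendy: 13:00-17:15, 18:15-18:45.
Alice ∩ Wendy ∩ Dana: 13:00-14:15, 14:30-15:30.
Alice ∩ Wendy ∩ Dana ∩ Uma: 13:00-14:15, 14:30-15:30.
The longest is 13:00-14:15 at 75 minutes.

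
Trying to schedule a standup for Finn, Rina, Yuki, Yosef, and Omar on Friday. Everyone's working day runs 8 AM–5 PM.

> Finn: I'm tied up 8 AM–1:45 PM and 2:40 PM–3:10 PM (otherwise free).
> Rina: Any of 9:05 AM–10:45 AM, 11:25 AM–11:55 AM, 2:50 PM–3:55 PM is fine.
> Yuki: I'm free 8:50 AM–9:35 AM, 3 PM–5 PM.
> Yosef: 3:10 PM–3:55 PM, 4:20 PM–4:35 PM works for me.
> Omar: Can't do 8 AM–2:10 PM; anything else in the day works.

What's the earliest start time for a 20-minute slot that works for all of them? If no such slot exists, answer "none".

Finn free: 13:45-14:40, 15:10-17:00 (invert busy blocks within the working day).
Rina free: 09:05-10:45, 11:25-11:55, 14:50-15:55.
Yuki free: 08:50-09:35, 15:00-17:00.
Yosef free: 15:10-15:55, 16:20-16:35.
Omar free: 14:10-17:00 (invert busy blocks within the working day).
Finn ∩ Rina: 15:10-15:55.
Finn ∩ Rina ∩ Yuki: 15:10-15:55.
Finn ∩ Rina ∩ Yuki ∩ Yosef: 15:10-15:55.
Finn ∩ Rina ∩ Yuki ∩ Yosef ∩ Omar: 15:10-15:55.
The first common window of at least 20 minutes is 15:10-15:55, so the earliest start is 15:10.

15:10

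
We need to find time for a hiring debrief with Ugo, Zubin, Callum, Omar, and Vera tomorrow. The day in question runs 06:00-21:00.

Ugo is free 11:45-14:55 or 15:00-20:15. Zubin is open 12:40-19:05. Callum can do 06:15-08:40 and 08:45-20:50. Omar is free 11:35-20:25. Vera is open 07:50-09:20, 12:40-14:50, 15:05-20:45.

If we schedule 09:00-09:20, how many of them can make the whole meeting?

Callum and Vera can make the full 09:00-09:20 slot — that's 2.

2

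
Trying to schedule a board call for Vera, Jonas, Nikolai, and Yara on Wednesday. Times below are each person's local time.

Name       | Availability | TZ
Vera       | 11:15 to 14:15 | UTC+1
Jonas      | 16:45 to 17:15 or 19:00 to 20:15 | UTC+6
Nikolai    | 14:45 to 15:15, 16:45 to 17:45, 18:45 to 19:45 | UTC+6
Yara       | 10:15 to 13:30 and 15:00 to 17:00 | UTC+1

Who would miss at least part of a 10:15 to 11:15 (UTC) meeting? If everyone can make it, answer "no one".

Jonas, Nikolai

Vera in UTC: 10:15-13:15 (subtract 1h to convert from UTC+1).
Jonas in UTC: 10:45-11:15, 13:00-14:15 (subtract 6h to convert from UTC+6).
Nikolai in UTC: 08:45-09:15, 10:45-11:45, 12:45-13:45 (subtract 6h to convert from UTC+6).
Yara in UTC: 09:15-12:30, 14:00-16:00 (subtract 1h to convert from UTC+1).
Vera: free for 10:15-11:15. Jonas: not fully free for 10:15-11:15. Nikolai: not fully free for 10:15-11:15. Yara: free for 10:15-11:15.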